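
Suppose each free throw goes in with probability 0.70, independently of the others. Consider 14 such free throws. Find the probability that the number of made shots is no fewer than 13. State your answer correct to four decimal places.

X ~ Binomial(14, 0.70); P(X ≥ 13) = Σ C(14,k) p^k (1−p)^(14−k) over k:
  k=13: C(14,13)·0.70^13·0.30^1 = 0.040693
  k=14: C(14,14)·0.70^14·0.30^0 = 0.006782
Total = 0.047476

0.0475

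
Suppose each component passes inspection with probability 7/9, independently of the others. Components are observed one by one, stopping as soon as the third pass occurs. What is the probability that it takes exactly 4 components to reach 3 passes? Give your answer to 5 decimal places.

0.31367

Y = trial on which the third success occurs; negative binomial, r=3, p=0.777778.
P(Y=4) = C(3,2) · p^3 · (1−p)^1
= 3 · 0.47051 · 0.22222 = 0.3136717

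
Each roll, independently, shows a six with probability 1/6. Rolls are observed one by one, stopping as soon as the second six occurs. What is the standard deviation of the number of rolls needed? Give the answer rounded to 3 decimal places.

Y = total rolls until the second success; negative binomial with r=2, p=0.166667.
SD(Y) = √[r(1−p)/p²] = √(60.00000) = 7.74597

7.746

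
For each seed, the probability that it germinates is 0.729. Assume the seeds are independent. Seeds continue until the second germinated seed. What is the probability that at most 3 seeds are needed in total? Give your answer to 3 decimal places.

0.819

Finishing within 3 seeds ⇔ at least 2 successes in the first 3. With X ~ Binomial(3, 0.729), P(Y ≤ 3) = 1 − P(X ≤ 1).
  k=0: C(3,0)·0.729^0·0.271^3 = 0.01990
  k=1: C(3,1)·0.729^1·0.271^2 = 0.16062
1 − 0.18052 = 0.81948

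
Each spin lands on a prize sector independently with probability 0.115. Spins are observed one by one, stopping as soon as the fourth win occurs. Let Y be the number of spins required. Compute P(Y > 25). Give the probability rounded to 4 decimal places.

0.6773

Needing more than 25 spins ⇔ fewer than 4 successes in the first 25. With X ~ Binomial(25, 0.115), P(Y > 25) = P(X ≤ 3).
  k=0: C(25,0)·0.115^0·0.885^25 = 0.047161
  k=1: C(25,1)·0.115^1·0.885^24 = 0.153206
  k=2: C(25,2)·0.115^2·0.885^23 = 0.238898
  k=3: C(25,3)·0.115^3·0.885^22 = 0.237998
P(X ≤ 3) = 0.677263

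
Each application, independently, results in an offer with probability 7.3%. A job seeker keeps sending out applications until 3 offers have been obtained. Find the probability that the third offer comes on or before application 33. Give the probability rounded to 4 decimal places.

0.4366

Finishing within 33 applications ⇔ at least 3 successes in the first 33. With X ~ Binomial(33, 0.073), P(Y ≤ 33) = 1 − P(X ≤ 2).
  k=0: C(33,0)·0.073^0·0.927^33 = 0.081966
  k=1: C(33,1)·0.073^1·0.927^32 = 0.213004
  k=2: C(33,2)·0.073^2·0.927^31 = 0.268381
1 − 0.563351 = 0.436649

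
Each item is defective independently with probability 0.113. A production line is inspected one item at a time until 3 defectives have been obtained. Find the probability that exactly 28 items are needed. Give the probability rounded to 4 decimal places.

Y = trial on which the third success occurs; negative binomial, r=3, p=0.113.
P(Y=28) = C(27,2) · p^3 · (1−p)^25
= 351 · 0.0014429 · 0.049899 = 0.025272

0.0253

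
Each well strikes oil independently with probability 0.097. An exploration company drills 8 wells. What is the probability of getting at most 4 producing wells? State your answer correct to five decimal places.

X ~ Binomial(8, 0.097); P(X ≤ 4) = Σ C(8,k) p^k (1−p)^(8−k) over k:
  k=0: C(8,0)·0.097^0·0.903^8 = 0.4420812
  k=1: C(8,1)·0.097^1·0.903^7 = 0.3799058
  k=2: C(8,2)·0.097^2·0.903^6 = 0.1428328
  k=3: C(8,3)·0.097^3·0.903^5 = 0.0306861
  k=4: C(8,4)·0.097^4·0.903^4 = 0.0041204
Total = 0.9996263

0.99963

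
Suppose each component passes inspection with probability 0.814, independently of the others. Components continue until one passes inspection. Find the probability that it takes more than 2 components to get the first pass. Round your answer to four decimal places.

Y = number of components to the first success; geometric, p = 0.814.
P(Y > 2) = P(first 2 all fail) = (1−p)^2 = 0.034596

0.0346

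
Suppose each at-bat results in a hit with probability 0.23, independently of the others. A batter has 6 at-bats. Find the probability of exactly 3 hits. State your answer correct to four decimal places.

0.1111

X ~ Binomial(n=6, p=0.23).
P(X=3) = C(6,3) · p^3 · (1−p)^3
= 20 · 0.012167 · 0.45653 = 0.111093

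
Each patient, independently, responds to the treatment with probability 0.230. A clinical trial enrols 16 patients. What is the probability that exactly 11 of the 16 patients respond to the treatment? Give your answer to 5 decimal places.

X ~ Binomial(n=16, p=0.23).
P(X=11) = C(16,11) · p^11 · (1−p)^5
= 4368 · 9.5281e-08 · 0.27068 = 0.0001127

0.00011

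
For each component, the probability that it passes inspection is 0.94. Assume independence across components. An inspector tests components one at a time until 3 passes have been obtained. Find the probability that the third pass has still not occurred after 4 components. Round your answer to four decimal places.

0.0199

Needing more than 4 components ⇔ fewer than 3 successes in the first 4. With X ~ Binomial(4, 0.94), P(Y > 4) = P(X ≤ 2).
  k=0: C(4,0)·0.94^0·0.06^4 = 0.000013
  k=1: C(4,1)·0.94^1·0.06^3 = 0.000812
  k=2: C(4,2)·0.94^2·0.06^2 = 0.019086
P(X ≤ 2) = 0.019911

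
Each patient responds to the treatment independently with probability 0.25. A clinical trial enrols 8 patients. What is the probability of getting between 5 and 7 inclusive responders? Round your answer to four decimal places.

0.0273

X ~ Binomial(8, 0.25); P(5 ≤ X ≤ 7) = Σ C(8,k) p^k (1−p)^(8−k) over k:
  k=5: C(8,5)·0.25^5·0.75^3 = 0.023071
  k=6: C(8,6)·0.25^6·0.75^2 = 0.003845
  k=7: C(8,7)·0.25^7·0.75^1 = 0.000366
Total = 0.027283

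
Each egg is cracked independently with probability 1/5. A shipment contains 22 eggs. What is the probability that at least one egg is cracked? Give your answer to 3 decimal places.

P(at least one) = 1 − P(none) = 1 − (1 − 0.20)^22
= 1 − 0.00738 = 0.99262

0.993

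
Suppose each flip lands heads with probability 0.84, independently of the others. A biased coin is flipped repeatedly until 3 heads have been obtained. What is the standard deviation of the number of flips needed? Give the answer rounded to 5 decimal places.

Y = total flips until the third success; negative binomial with r=3, p=0.84.
SD(Y) = √[r(1−p)/p²] = √(0.6802721) = 0.8247861

0.82479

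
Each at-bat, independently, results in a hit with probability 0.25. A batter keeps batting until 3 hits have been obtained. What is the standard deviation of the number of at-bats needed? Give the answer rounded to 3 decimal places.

6.000

Y = total at-bats until the third success; negative binomial with r=3, p=0.25.
SD(Y) = √[r(1−p)/p²] = √(36.00000) = 6.00000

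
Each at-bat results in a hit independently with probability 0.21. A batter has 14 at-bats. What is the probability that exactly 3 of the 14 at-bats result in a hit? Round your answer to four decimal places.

0.2521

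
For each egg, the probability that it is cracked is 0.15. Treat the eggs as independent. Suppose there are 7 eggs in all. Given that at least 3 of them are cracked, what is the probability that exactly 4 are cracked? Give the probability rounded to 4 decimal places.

0.1475

X ~ Binomial(7, 0.15). Want P(X=4 | X≥3) = P(X=4) / P(X≥3).
P(X=4) = C(7,4)·0.15^4·0.85^3 = 0.010882
P(X≥3) = 1 − 0.320577 − 0.396007 − 0.209651 = 0.073765
Ratio = 0.010882 / 0.073765 = 0.147516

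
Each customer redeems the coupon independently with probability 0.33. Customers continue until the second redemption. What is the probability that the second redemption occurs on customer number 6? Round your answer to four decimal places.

Y = trial on which the second success occurs; negative binomial, r=2, p=0.33.
P(Y=6) = C(5,1) · p^2 · (1−p)^4
= 5 · 0.1089 · 0.20151 = 0.109723

0.1097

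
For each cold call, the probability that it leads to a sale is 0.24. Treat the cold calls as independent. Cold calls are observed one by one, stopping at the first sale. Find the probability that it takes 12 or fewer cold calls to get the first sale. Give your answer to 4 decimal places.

0.9629

Y = number of cold calls to the first success; geometric, p = 0.24.
P(Y ≤ 12) = 1 − (1−p)^12 = 1 − 0.037133 = 0.962867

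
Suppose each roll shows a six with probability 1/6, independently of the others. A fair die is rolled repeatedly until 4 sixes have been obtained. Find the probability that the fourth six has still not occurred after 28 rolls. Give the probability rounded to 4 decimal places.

0.2907

Needing more than 28 rolls ⇔ fewer than 4 successes in the first 28. With X ~ Binomial(28, 0.166667), P(Y > 28) = P(X ≤ 3).
  k=0: C(28,0)·0.166667^0·0.833333^28 = 0.006066
  k=1: C(28,1)·0.166667^1·0.833333^27 = 0.033971
  k=2: C(28,2)·0.166667^2·0.833333^26 = 0.091723
  k=3: C(28,3)·0.166667^3·0.833333^25 = 0.158986
P(X ≤ 3) = 0.290746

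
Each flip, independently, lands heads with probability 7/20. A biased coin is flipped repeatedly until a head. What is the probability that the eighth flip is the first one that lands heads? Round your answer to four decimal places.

Geometric (trials to first success), p = 0.35.
P(Y = 8) = (1−p)^7 · p = 0.049022 · 0.35 = 0.017158

0.0172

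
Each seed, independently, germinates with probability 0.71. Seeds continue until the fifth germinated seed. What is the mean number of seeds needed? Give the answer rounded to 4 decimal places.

7.0423

Y = total seeds until the fifth success; negative binomial with r=5, p=0.71.
E[Y] = r / p = 5 / 0.71 = 7.042254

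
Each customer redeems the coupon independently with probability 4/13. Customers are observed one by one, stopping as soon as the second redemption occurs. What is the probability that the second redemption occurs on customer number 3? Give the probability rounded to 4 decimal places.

0.1311

Y = trial on which the second success occurs; negative binomial, r=2, p=0.307692.
P(Y=3) = C(2,1) · p^2 · (1−p)^1
= 2 · 0.094675 · 0.69231 = 0.131088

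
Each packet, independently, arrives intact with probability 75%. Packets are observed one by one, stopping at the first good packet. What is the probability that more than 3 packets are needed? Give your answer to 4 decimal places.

Y = number of packets to the first success; geometric, p = 0.75.
P(Y > 3) = P(first 3 all fail) = (1−p)^3 = 0.015625

0.0156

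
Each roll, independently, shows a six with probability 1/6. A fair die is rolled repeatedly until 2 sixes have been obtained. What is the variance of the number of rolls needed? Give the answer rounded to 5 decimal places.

60.00000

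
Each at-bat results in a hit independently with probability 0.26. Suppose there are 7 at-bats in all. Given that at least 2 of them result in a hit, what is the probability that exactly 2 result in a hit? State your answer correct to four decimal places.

0.5435

X ~ Binomial(7, 0.26). Want P(X=2 | X≥2) = P(X=2) / P(X≥2).
P(X=2) = C(7,2)·0.26^2·0.74^5 = 0.315010
P(X≥2) = 1 − 0.121513 − 0.298856 = 0.579631
Ratio = 0.315010 / 0.579631 = 0.543466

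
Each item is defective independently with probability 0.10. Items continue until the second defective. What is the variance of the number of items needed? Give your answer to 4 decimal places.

180.0000

Y = total items until the second success; negative binomial with r=2, p=0.10.
Var(Y) = r(1−p)/p² = 2·0.90 / 0.10² = 180.000000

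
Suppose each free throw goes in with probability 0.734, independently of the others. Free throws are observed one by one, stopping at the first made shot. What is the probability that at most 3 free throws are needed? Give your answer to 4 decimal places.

0.9812

Y = number of free throws to the first success; geometric, p = 0.734.
P(Y ≤ 3) = 1 − (1−p)^3 = 1 − 0.018821 = 0.981179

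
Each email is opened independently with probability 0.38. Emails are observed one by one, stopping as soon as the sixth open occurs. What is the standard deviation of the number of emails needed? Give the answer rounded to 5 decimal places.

5.07561

Y = total emails until the sixth success; negative binomial with r=6, p=0.38.
SD(Y) = √[r(1−p)/p²] = √(25.7617729) = 5.0756057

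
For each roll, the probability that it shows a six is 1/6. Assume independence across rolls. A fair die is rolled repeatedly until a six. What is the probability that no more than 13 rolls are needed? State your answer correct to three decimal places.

0.907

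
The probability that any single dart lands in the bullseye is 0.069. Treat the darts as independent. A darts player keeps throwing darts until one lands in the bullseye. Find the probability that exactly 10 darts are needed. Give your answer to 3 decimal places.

Geometric (trials to first success), p = 0.069.
P(Y = 10) = (1−p)^9 · p = 0.52547 · 0.069 = 0.03626

0.036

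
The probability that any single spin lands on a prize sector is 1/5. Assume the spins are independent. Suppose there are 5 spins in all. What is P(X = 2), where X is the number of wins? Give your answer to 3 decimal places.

0.205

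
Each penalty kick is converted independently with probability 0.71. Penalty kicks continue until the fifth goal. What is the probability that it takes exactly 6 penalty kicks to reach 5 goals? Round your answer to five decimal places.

Y = trial on which the fifth success occurs; negative binomial, r=5, p=0.71.
P(Y=6) = C(5,4) · p^5 · (1−p)^1
= 5 · 0.18042 · 0.29 = 0.2616133

0.26161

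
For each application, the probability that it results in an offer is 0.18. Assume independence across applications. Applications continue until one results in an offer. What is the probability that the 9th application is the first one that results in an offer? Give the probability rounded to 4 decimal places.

0.0368

Geometric (trials to first success), p = 0.18.
P(Y = 9) = (1−p)^8 · p = 0.20441 · 0.18 = 0.036795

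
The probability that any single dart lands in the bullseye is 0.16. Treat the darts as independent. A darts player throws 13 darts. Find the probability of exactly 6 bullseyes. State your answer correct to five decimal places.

0.00850

X ~ Binomial(n=13, p=0.16).
P(X=6) = C(13,6) · p^6 · (1−p)^7
= 1716 · 1.6777e-05 · 0.29509 = 0.0084956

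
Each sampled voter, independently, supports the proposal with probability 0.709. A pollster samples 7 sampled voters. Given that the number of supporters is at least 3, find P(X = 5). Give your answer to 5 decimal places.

X ~ Binomial(7, 0.709). Want P(X=5 | X≥3) = P(X=5) / P(X≥3).
P(X=5) = C(7,5)·0.709^5·0.291^2 = 0.3185932
P(X≥3) = 1 − 0.0001767 − 0.0030137 − 0.0220281 = 0.9747815
Ratio = 0.3185932 / 0.9747815 = 0.3268355

0.32684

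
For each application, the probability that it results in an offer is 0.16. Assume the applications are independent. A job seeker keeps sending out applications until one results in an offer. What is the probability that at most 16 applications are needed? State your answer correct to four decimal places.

0.9386

Y = number of applications to the first success; geometric, p = 0.16.
P(Y ≤ 16) = 1 − (1−p)^16 = 1 − 0.061442 = 0.938558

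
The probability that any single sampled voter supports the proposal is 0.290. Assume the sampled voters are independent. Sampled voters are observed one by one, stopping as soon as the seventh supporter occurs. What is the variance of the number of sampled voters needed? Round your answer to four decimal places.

Y = total sampled voters until the seventh success; negative binomial with r=7, p=0.29.
Var(Y) = r(1−p)/p² = 7·0.71 / 0.29² = 59.096314

59.0963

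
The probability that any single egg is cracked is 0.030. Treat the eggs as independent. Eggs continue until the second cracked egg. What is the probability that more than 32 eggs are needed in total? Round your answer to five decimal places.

0.75073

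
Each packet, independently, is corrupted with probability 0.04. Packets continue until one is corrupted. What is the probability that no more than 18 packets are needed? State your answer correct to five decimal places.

0.52040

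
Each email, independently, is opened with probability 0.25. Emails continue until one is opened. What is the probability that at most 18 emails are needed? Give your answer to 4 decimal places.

0.9944

Y = number of emails to the first success; geometric, p = 0.25.
P(Y ≤ 18) = 1 − (1−p)^18 = 1 − 0.005638 = 0.994362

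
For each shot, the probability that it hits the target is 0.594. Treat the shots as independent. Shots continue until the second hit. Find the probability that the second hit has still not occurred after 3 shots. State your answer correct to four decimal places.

0.3607

Needing more than 3 shots ⇔ fewer than 2 successes in the first 3. With X ~ Binomial(3, 0.594), P(Y > 3) = P(X ≤ 1).
  k=0: C(3,0)·0.594^0·0.406^3 = 0.066923
  k=1: C(3,1)·0.594^1·0.406^2 = 0.293738
P(X ≤ 1) = 0.360661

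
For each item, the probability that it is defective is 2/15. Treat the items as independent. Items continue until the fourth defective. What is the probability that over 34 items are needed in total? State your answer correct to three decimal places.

0.318

Needing more than 34 items ⇔ fewer than 4 successes in the first 34. With X ~ Binomial(34, 0.133333), P(Y > 34) = P(X ≤ 3).
  k=0: C(34,0)·0.133333^0·0.866667^34 = 0.00771
  k=1: C(34,1)·0.133333^1·0.866667^33 = 0.04032
  k=2: C(34,2)·0.133333^2·0.866667^32 = 0.10235
  k=3: C(34,3)·0.133333^3·0.866667^31 = 0.16797
P(X ≤ 3) = 0.31835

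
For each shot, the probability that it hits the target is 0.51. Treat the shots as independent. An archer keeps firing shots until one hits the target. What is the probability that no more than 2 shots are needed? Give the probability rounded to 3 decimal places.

0.760

Y = number of shots to the first success; geometric, p = 0.51.
P(Y ≤ 2) = 1 − (1−p)^2 = 1 − 0.24010 = 0.75990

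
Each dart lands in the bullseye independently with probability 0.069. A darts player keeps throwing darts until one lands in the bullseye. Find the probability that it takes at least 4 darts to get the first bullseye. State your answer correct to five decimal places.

0.80695

Y = number of darts to the first success; geometric, p = 0.069.
P(Y > 3) = P(first 3 all fail) = (1−p)^3 = 0.8069545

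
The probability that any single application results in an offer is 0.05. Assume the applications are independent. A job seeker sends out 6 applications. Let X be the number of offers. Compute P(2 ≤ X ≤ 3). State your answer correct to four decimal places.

0.0327

X ~ Binomial(6, 0.05); P(2 ≤ X ≤ 3) = Σ C(6,k) p^k (1−p)^(6−k) over k:
  k=2: C(6,2)·0.05^2·0.95^4 = 0.030544
  k=3: C(6,3)·0.05^3·0.95^3 = 0.002143
Total = 0.032687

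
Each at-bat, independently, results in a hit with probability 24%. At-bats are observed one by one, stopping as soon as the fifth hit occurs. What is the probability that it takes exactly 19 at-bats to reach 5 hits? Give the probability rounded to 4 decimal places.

Y = trial on which the fifth success occurs; negative binomial, r=5, p=0.24.
P(Y=19) = C(18,4) · p^5 · (1−p)^14
= 3060 · 0.00079626 · 0.021448 = 0.052260

0.0523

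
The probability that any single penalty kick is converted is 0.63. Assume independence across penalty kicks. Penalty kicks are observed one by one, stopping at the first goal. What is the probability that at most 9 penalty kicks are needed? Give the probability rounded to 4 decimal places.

Y = number of penalty kicks to the first success; geometric, p = 0.63.
P(Y ≤ 9) = 1 − (1−p)^9 = 1 − 0.000130 = 0.999870

0.9999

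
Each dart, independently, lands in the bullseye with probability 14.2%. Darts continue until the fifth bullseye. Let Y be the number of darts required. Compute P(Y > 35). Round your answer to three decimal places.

Needing more than 35 darts ⇔ fewer than 5 successes in the first 35. With X ~ Binomial(35, 0.142), P(Y > 35) = P(X ≤ 4).
  k=0: C(35,0)·0.142^0·0.858^35 = 0.00470
  k=1: C(35,1)·0.142^1·0.858^34 = 0.02722
  k=2: C(35,2)·0.142^2·0.858^33 = 0.07659
  k=3: C(35,3)·0.142^3·0.858^32 = 0.13943
  k=4: C(35,4)·0.142^4·0.858^31 = 0.18461
P(X ≤ 4) = 0.43256

0.433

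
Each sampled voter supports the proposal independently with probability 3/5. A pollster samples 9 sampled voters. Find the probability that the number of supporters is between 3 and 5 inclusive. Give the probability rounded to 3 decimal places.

0.492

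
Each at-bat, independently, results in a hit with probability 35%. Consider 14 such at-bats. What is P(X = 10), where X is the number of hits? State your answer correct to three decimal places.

X ~ Binomial(n=14, p=0.35).
P(X=10) = C(14,10) · p^10 · (1−p)^4
= 1001 · 2.7585e-05 · 0.17851 = 0.00493

0.005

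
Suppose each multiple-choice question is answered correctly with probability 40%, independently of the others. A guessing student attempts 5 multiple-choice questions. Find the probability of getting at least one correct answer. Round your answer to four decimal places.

P(at least one) = 1 − P(none) = 1 − (1 − 0.40)^5
= 1 − 0.077760 = 0.922240

0.9222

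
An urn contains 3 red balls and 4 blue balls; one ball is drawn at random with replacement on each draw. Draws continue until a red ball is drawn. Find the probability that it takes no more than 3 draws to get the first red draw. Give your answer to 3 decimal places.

Y = number of draws to the first success; geometric, p = 0.428571.
P(Y ≤ 3) = 1 − (1−p)^3 = 1 − 0.18659 = 0.81341

0.813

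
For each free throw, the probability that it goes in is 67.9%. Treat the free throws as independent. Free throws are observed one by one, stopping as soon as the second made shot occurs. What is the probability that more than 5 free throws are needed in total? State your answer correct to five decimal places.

Needing more than 5 free throws ⇔ fewer than 2 successes in the first 5. With X ~ Binomial(5, 0.679), P(Y > 5) = P(X ≤ 1).
  k=0: C(5,0)·0.679^0·0.321^5 = 0.0034082
  k=1: C(5,1)·0.679^1·0.321^4 = 0.0360462
P(X ≤ 1) = 0.0394544

0.03945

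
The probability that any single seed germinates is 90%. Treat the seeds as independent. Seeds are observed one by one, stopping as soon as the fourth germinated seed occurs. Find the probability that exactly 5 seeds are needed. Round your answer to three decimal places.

0.262

Y = trial on which the fourth success occurs; negative binomial, r=4, p=0.90.
P(Y=5) = C(4,3) · p^4 · (1−p)^1
= 4 · 0.6561 · 0.1 = 0.26244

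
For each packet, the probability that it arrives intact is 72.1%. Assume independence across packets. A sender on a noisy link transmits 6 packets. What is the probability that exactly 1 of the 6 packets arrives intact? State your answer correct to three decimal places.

X ~ Binomial(n=6, p=0.721).
P(X=1) = C(6,1) · p^1 · (1−p)^5
= 6 · 0.721 · 0.0016905 = 0.00731

0.007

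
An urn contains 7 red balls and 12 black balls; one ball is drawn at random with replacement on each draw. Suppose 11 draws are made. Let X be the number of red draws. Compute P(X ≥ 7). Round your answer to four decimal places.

0.0656

X ~ Binomial(11, 0.368421); P(X ≥ 7) = Σ C(11,k) p^k (1−p)^(11−k) over k:
  k=7: C(11,7)·0.368421^7·0.631579^4 = 0.048377
  k=8: C(11,8)·0.368421^8·0.631579^3 = 0.014110
  k=9: C(11,9)·0.368421^9·0.631579^2 = 0.002744
  k=10: C(11,10)·0.368421^10·0.631579^1 = 0.000320
  k=11: C(11,11)·0.368421^11·0.631579^0 = 0.000017
Total = 0.065567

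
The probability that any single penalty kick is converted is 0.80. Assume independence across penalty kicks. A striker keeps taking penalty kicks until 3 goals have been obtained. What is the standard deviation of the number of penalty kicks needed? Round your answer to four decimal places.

Y = total penalty kicks until the third success; negative binomial with r=3, p=0.80.
SD(Y) = √[r(1−p)/p²] = √(0.937500) = 0.968246

0.9682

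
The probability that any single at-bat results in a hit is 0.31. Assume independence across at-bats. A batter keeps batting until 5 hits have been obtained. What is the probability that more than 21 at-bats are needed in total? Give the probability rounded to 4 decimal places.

Needing more than 21 at-bats ⇔ fewer than 5 successes in the first 21. With X ~ Binomial(21, 0.31), P(Y > 21) = P(X ≤ 4).
  k=0: C(21,0)·0.31^0·0.69^21 = 0.000413
  k=1: C(21,1)·0.31^1·0.69^20 = 0.003895
  k=2: C(21,2)·0.31^2·0.69^19 = 0.017502
  k=3: C(21,3)·0.31^3·0.69^18 = 0.049799
  k=4: C(21,4)·0.31^4·0.69^17 = 0.100681
P(X ≤ 4) = 0.172289

0.1723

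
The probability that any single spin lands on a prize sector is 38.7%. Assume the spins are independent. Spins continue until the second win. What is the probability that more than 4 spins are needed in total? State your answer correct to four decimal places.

0.4978

Needing more than 4 spins ⇔ fewer than 2 successes in the first 4. With X ~ Binomial(4, 0.387), P(Y > 4) = P(X ≤ 1).
  k=0: C(4,0)·0.387^0·0.613^4 = 0.141202
  k=1: C(4,1)·0.387^1·0.613^3 = 0.356576
P(X ≤ 1) = 0.497779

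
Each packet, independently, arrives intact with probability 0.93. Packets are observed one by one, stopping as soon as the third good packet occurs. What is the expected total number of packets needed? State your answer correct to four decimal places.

3.2258

Y = total packets until the third success; negative binomial with r=3, p=0.93.
E[Y] = r / p = 3 / 0.93 = 3.225806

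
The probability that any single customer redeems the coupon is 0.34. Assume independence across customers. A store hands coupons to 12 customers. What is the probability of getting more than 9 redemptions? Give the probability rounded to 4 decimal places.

0.0007

X ~ Binomial(12, 0.34); P(X ≥ 10) = Σ C(12,k) p^k (1−p)^(12−k) over k:
  k=10: C(12,10)·0.34^10·0.66^2 = 0.000594
  k=11: C(12,11)·0.34^11·0.66^1 = 0.000056
  k=12: C(12,12)·0.34^12·0.66^0 = 0.000002
Total = 0.000651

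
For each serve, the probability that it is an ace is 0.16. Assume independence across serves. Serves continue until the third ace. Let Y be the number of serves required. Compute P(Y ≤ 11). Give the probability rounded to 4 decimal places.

0.2521

Finishing within 11 serves ⇔ at least 3 successes in the first 11. With X ~ Binomial(11, 0.16), P(Y ≤ 11) = 1 − P(X ≤ 2).
  k=0: C(11,0)·0.16^0·0.84^11 = 0.146917
  k=1: C(11,1)·0.16^1·0.84^10 = 0.307826
  k=2: C(11,2)·0.16^2·0.84^9 = 0.293168
1 − 0.747911 = 0.252089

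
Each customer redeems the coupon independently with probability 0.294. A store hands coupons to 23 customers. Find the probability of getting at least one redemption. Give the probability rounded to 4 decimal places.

0.9997

P(at least one) = 1 − P(none) = 1 − (1 − 0.294)^23
= 1 − 0.000333 = 0.999667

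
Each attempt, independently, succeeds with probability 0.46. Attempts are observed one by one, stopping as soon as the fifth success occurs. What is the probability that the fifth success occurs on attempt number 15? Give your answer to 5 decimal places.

Y = trial on which the fifth success occurs; negative binomial, r=5, p=0.46.
P(Y=15) = C(14,4) · p^5 · (1−p)^10
= 1001 · 0.020596 · 0.0021083 = 0.0434671

0.04347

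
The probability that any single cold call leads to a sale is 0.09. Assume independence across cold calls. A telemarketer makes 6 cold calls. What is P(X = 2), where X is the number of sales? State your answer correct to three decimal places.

X ~ Binomial(n=6, p=0.09).
P(X=2) = C(6,2) · p^2 · (1−p)^4
= 15 · 0.0081 · 0.68575 = 0.08332

0.083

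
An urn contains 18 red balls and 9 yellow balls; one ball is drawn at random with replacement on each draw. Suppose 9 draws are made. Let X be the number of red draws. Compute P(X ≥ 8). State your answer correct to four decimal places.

X ~ Binomial(9, 0.666667); P(X ≥ 8) = Σ C(9,k) p^k (1−p)^(9−k) over k:
  k=8: C(9,8)·0.666667^8·0.333333^1 = 0.117055
  k=9: C(9,9)·0.666667^9·0.333333^0 = 0.026012
Total = 0.143068

0.1431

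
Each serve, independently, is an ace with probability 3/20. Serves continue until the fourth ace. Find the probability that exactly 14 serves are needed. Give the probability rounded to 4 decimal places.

0.0285

Y = trial on which the fourth success occurs; negative binomial, r=4, p=0.15.
P(Y=14) = C(13,3) · p^4 · (1−p)^10
= 286 · 0.00050625 · 0.19687 = 0.028505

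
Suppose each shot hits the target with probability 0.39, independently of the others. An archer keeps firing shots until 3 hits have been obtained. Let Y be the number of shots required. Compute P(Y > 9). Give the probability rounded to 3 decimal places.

Needing more than 9 shots ⇔ fewer than 3 successes in the first 9. With X ~ Binomial(9, 0.39), P(Y > 9) = P(X ≤ 2).
  k=0: C(9,0)·0.39^0·0.61^9 = 0.01169
  k=1: C(9,1)·0.39^1·0.61^8 = 0.06729
  k=2: C(9,2)·0.39^2·0.61^7 = 0.17208
P(X ≤ 2) = 0.25107

0.251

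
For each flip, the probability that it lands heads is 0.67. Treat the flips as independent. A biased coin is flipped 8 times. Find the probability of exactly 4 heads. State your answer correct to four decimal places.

0.1673

X ~ Binomial(n=8, p=0.67).
P(X=4) = C(8,4) · p^4 · (1−p)^4
= 70 · 0.20151 · 0.011859 = 0.167283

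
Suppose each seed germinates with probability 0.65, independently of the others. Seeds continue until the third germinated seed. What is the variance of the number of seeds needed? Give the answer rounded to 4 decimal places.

Y = total seeds until the third success; negative binomial with r=3, p=0.65.
Var(Y) = r(1−p)/p² = 3·0.35 / 0.65² = 2.485207

2.4852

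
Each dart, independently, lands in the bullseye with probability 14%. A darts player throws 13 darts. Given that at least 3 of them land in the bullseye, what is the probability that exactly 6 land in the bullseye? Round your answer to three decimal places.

X ~ Binomial(13, 0.14). Want P(X=6 | X≥3) = P(X=6) / P(X≥3).
P(X=6) = C(13,6)·0.14^6·0.86^7 = 0.00450
P(X≥3) = 1 − 0.14076 − 0.29789 − 0.29096 = 0.27039
Ratio = 0.00450 / 0.27039 = 0.01663

0.017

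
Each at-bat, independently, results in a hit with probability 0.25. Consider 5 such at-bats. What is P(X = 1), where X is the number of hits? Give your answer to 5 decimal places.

X ~ Binomial(n=5, p=0.25).
P(X=1) = C(5,1) · p^1 · (1−p)^4
= 5 · 0.25 · 0.31641 = 0.3955078

0.39551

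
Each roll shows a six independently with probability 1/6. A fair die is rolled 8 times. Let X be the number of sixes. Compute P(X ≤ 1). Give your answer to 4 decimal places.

0.6047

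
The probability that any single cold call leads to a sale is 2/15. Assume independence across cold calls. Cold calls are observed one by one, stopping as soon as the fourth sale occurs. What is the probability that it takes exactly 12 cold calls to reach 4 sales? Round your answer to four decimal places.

Y = trial on which the fourth success occurs; negative binomial, r=4, p=0.133333.
P(Y=12) = C(11,3) · p^4 · (1−p)^8
= 165 · 0.00031605 · 0.31829 = 0.016598

0.0166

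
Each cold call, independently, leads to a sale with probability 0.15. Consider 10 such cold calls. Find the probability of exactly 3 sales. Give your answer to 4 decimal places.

X ~ Binomial(n=10, p=0.15).
P(X=3) = C(10,3) · p^3 · (1−p)^7
= 120 · 0.003375 · 0.32058 = 0.129834

0.1298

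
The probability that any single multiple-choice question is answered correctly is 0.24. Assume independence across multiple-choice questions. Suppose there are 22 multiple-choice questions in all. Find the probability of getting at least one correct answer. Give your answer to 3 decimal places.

0.998

P(at least one) = 1 − P(none) = 1 − (1 − 0.24)^22
= 1 − 0.00239 = 0.99761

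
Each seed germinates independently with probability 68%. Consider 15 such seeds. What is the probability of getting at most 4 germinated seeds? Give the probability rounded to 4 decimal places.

X ~ Binomial(15, 0.68); P(X ≤ 4) = Σ C(15,k) p^k (1−p)^(15−k) over k:
  k=0: C(15,0)·0.68^0·0.32^15 = 0.000000
  k=1: C(15,1)·0.68^1·0.32^14 = 0.000001
  k=2: C(15,2)·0.68^2·0.32^13 = 0.000018
  k=3: C(15,3)·0.68^3·0.32^12 = 0.000165
  k=4: C(15,4)·0.68^4·0.32^11 = 0.001052
Total = 0.001236

0.0012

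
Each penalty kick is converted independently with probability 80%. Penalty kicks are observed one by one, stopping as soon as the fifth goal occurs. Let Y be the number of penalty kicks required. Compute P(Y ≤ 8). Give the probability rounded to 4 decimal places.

Finishing within 8 penalty kicks ⇔ at least 5 successes in the first 8. With X ~ Binomial(8, 0.80), P(Y ≤ 8) = 1 − P(X ≤ 4).
  k=0: C(8,0)·0.80^0·0.20^8 = 0.000003
  k=1: C(8,1)·0.80^1·0.20^7 = 0.000082
  k=2: C(8,2)·0.80^2·0.20^6 = 0.001147
  k=3: C(8,3)·0.80^3·0.20^5 = 0.009175
  k=4: C(8,4)·0.80^4·0.20^4 = 0.045875
1 − 0.056282 = 0.943718

0.9437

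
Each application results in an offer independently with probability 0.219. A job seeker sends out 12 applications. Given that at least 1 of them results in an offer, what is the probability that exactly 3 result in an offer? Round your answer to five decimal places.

0.26338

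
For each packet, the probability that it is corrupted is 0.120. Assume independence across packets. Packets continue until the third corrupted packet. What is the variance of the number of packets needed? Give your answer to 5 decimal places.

183.33333

Y = total packets until the third success; negative binomial with r=3, p=0.12.
Var(Y) = r(1−p)/p² = 3·0.88 / 0.12² = 183.3333333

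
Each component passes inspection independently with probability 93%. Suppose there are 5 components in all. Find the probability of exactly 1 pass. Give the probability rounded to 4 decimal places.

0.0001

X ~ Binomial(n=5, p=0.93).
P(X=1) = C(5,1) · p^1 · (1−p)^4
= 5 · 0.93 · 2.401e-05 = 0.000112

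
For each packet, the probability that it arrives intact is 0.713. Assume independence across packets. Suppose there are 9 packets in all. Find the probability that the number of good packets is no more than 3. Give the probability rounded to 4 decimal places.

0.0203

X ~ Binomial(9, 0.713); P(X ≤ 3) = Σ C(9,k) p^k (1−p)^(9−k) over k:
  k=0: C(9,0)·0.713^0·0.287^9 = 0.000013
  k=1: C(9,1)·0.713^1·0.287^8 = 0.000295
  k=2: C(9,2)·0.713^2·0.287^7 = 0.002935
  k=3: C(9,3)·0.713^3·0.287^6 = 0.017015
Total = 0.020259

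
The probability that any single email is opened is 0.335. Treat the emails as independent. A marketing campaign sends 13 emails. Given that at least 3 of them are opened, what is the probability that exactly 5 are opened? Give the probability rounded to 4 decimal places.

X ~ Binomial(13, 0.335). Want P(X=5 | X≥3) = P(X=5) / P(X≥3).
P(X=5) = C(13,5)·0.335^5·0.665^8 = 0.207671
P(X≥3) = 1 − 0.004974 − 0.032572 − 0.098451 = 0.864003
Ratio = 0.207671 / 0.864003 = 0.240359

0.2404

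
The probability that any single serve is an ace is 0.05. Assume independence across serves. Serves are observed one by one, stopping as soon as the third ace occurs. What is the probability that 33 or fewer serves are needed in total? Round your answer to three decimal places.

0.227

Finishing within 33 serves ⇔ at least 3 successes in the first 33. With X ~ Binomial(33, 0.05), P(Y ≤ 33) = 1 − P(X ≤ 2).
  k=0: C(33,0)·0.05^0·0.95^33 = 0.18403
  k=1: C(33,1)·0.05^1·0.95^32 = 0.31962
  k=2: C(33,2)·0.05^2·0.95^31 = 0.26916
1 − 0.77281 = 0.22719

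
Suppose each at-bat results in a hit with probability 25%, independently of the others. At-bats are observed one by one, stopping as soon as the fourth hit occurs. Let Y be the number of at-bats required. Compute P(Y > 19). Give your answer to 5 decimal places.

Needing more than 19 at-bats ⇔ fewer than 4 successes in the first 19. With X ~ Binomial(19, 0.25), P(Y > 19) = P(X ≤ 3).
  k=0: C(19,0)·0.25^0·0.75^19 = 0.0042283
  k=1: C(19,1)·0.25^1·0.75^18 = 0.0267791
  k=2: C(19,2)·0.25^2·0.75^17 = 0.0803374
  k=3: C(19,3)·0.25^3·0.75^16 = 0.1517484
P(X ≤ 3) = 0.2630931

0.26309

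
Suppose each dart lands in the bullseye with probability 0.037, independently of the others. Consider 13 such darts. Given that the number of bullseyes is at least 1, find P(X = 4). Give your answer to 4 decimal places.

X ~ Binomial(13, 0.037). Want P(X=4 | X≥1) = P(X=4) / P(X≥1).
P(X=4) = C(13,4)·0.037^4·0.963^9 = 0.000954
P(X≥1) = 1 − 0.612550 = 0.387450
Ratio = 0.000954 / 0.387450 = 0.002463

0.0025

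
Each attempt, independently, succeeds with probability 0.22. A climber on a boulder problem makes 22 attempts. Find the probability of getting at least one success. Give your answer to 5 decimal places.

0.99577

P(at least one) = 1 − P(none) = 1 − (1 − 0.22)^22
= 1 − 0.0042275 = 0.9957725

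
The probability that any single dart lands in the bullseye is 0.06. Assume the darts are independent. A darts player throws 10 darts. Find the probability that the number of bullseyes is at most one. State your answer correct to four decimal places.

0.8824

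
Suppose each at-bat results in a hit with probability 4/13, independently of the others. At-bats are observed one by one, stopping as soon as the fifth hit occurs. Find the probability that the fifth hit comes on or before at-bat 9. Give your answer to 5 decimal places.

Finishing within 9 at-bats ⇔ at least 5 successes in the first 9. With X ~ Binomial(9, 0.307692), P(Y ≤ 9) = 1 − P(X ≤ 4).
  k=0: C(9,0)·0.307692^0·0.692308^9 = 0.0365336
  k=1: C(9,1)·0.307692^1·0.692308^8 = 0.1461344
  k=2: C(9,2)·0.307692^2·0.692308^7 = 0.2597945
  k=3: C(9,3)·0.307692^3·0.692308^6 = 0.2694165
  k=4: C(9,4)·0.307692^4·0.692308^5 = 0.1796110
1 − 0.8914899 = 0.1085101

0.10851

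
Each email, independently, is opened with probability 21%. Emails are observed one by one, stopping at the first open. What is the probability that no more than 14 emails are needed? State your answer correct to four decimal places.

0.9631

Y = number of emails to the first success; geometric, p = 0.21.
P(Y ≤ 14) = 1 − (1−p)^14 = 1 − 0.036879 = 0.963121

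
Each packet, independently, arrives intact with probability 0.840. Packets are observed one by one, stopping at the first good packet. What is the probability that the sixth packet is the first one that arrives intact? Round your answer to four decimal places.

Geometric (trials to first success), p = 0.84.
P(Y = 6) = (1−p)^5 · p = 0.00010486 · 0.84 = 0.000088

0.0001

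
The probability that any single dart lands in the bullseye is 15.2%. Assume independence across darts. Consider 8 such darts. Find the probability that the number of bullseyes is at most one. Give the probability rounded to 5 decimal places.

0.65085

X ~ Binomial(8, 0.152); P(X ≤ 1) = Σ C(8,k) p^k (1−p)^(8−k) over k:
  k=0: C(8,0)·0.152^0·0.848^8 = 0.2674033
  k=1: C(8,1)·0.152^1·0.848^7 = 0.3834463
Total = 0.6508496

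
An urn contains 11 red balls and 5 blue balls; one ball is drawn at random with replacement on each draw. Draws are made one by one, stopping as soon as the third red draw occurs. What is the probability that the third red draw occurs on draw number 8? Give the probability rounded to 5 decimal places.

0.02034

Y = trial on which the third success occurs; negative binomial, r=3, p=0.6875.
P(Y=8) = C(7,2) · p^3 · (1−p)^5
= 21 · 0.32495 · 0.0029802 = 0.0203370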